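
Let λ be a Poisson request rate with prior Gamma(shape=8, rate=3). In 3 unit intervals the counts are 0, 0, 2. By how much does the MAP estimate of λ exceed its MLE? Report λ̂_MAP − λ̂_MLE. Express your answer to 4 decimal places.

Σxᵢ = 2. Posterior is Gamma(10, 6); MAP = (10−1)/6 = 9/6 ≈ 1.50000.
MLE = x̄ = 2/3 ≈ 0.66667.
Difference = 9/6 − 2/3 = 5/6 ≈ 0.8333.

MAP − MLE = 0.8333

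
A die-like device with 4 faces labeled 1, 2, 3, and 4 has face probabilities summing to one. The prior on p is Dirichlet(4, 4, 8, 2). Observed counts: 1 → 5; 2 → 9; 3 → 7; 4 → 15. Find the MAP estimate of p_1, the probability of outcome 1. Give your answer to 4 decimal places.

The posterior is Dirichlet(αᵢ + nᵢ) = Dirichlet(9, 13, 15, 17).
For a Dirichlet(a₁,…,a_K) with all aᵢ > 1, the mode has j-th component (aⱼ − 1)/(Σaᵢ − K).
Here Σaᵢ = 54 and K = 4, so p_1 = (9 − 1)/(54 − 4) = 8/50 ≈ 0.1600.

MAP estimate: 0.1600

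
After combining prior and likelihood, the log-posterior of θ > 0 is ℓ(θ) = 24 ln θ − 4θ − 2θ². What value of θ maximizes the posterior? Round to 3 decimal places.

ℓ'(θ) = 24/θ − 4 − 4θ. Setting this to zero and multiplying by θ: 4θ² + 4θ − 24 = 0.
θ = (−4 + √(4² + 4·4·24)) / (2·4) = (−4 + √400) / 8 = (−4 + 20)/8 = 2.
ℓ''(θ) = −24/θ² − 4 < 0, confirming a maximum.

θ̂_MAP = 2.000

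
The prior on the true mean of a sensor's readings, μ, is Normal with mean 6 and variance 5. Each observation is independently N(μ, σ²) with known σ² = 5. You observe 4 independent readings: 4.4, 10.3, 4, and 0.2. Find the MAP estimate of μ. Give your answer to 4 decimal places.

μ̂_MAP = 4.9800

n = 4; x̄ = (4.4 + 10.3 + 4 + 0.2)/4 = 18.9/4 = 4.725.
For a Normal prior and Normal likelihood with known variance, the posterior is Normal; its mode equals its mean, the precision-weighted average.
Prior precision 1/σ₀² = 1/5 = 0.2; data precision n/σ² = 4/5 = 0.8.
μ̂ = (0.2·6 + 0.8·4.725) / (0.2 + 0.8) = 4.98/1 = 4.9800.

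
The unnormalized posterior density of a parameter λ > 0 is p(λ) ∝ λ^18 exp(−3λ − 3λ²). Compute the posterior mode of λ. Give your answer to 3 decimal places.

ℓ'(λ) = 18/λ − 3 − 6λ. Setting this to zero and multiplying by λ: 6λ² + 3λ − 18 = 0.
λ = (−3 + √(3² + 4·6·18)) / (2·6) = (−3 + √441) / 12 = (−3 + 21)/12 = 3/2.
ℓ''(λ) = −18/λ² − 6 < 0, confirming a maximum.

λ̂_MAP = 1.500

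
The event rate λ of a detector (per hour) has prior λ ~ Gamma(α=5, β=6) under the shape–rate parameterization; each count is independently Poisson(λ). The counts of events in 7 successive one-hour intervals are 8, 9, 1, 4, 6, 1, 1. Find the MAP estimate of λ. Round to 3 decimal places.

λ̂_MAP = 2.615

Σxᵢ = 8+9+1+4+6+1+1 = 30, with n = 7.
Posterior ∝ λ^4e^(−6λ) · λ^30e^(−7λ) = λ^34e^(−13λ), i.e. Gamma(shape=35, rate=13).
The mode of a Gamma(a, b) with a ≥ 1 (shape–rate) is (a−1)/b = 34/13 ≈ 2.615.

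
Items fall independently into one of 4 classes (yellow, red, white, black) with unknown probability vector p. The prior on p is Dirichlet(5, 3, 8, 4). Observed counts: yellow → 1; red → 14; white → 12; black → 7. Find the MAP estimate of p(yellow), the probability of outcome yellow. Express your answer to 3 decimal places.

MAP estimate of p(yellow) = 0.100

The posterior is Dirichlet(αᵢ + nᵢ) = Dirichlet(6, 17, 20, 11).
For a Dirichlet(a₁,…,a_K) with all aᵢ > 1, the mode has j-th component (aⱼ − 1)/(Σaᵢ − K).
Here Σaᵢ = 54 and K = 4, so p(yellow) = (6 − 1)/(54 − 4) = 5/50 ≈ 0.100.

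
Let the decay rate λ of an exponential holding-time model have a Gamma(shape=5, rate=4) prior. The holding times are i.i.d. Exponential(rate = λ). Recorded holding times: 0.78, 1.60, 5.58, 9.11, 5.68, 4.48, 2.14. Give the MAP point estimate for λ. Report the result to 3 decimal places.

λ̂_MAP = 0.330

The Exponential(rate=λ) likelihood is ∝ λ^n e^(−λΣtᵢ). Here n = 7 and Σtᵢ = 0.78 + 1.60 + 5.58 + 9.11 + 5.68 + 4.48 + 2.14 = 29.37.
Posterior ∝ λ^4e^(−4λ) · λ^7e^(−29.37λ) = λ^11e^(−33.37λ), i.e. Gamma(12, 33.37).
Mode = (a−1)/b = 11/33.37 ≈ 0.330.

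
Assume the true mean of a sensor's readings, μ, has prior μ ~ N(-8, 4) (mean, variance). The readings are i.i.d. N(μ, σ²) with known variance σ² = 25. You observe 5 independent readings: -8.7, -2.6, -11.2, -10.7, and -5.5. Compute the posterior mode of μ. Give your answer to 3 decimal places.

μ̂_MAP = -7.884

n = 5; x̄ = ((-8.7) + (-2.6) + (-11.2) + (-10.7) + (-5.5))/5 = -38.7/5 = -7.74.
For a Normal prior and Normal likelihood with known variance, the posterior is Normal; its mode equals its mean, the precision-weighted average.
Prior precision 1/σ₀² = 1/4 = 0.25; data precision n/σ² = 5/25 = 0.2.
μ̂ = (0.25·(-8) + 0.2·(-7.74)) / (0.25 + 0.2) = (-3.548)/0.45 = -1774/225 ≈ -7.884.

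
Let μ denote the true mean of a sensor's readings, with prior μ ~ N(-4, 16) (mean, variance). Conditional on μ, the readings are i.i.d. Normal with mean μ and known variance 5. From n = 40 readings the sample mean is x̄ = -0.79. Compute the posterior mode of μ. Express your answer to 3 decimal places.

n = 40, x̄ = -0.79.
For a Normal prior and Normal likelihood with known variance, the posterior is Normal; its mode equals its mean, the precision-weighted average.
Prior precision 1/σ₀² = 1/16 = 0.0625; data precision n/σ² = 40/5 = 8.
μ̂ = (0.0625·(-4) + 8·(-0.79)) / (0.0625 + 8) = (-6.57)/8.0625 = -876/1075 ≈ -0.815.

μ̂_MAP = -0.815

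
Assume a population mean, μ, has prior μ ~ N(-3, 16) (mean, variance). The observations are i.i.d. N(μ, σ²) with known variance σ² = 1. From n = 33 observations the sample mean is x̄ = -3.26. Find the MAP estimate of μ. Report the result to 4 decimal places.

μ̂_MAP = -3.2595

n = 33, x̄ = -3.26.
For a Normal prior and Normal likelihood with known variance, the posterior is Normal; its mode equals its mean, the precision-weighted average.
Prior precision 1/σ₀² = 1/16 = 0.0625; data precision n/σ² = 33/1 = 33.
μ̂ = (0.0625·(-3) + 33·(-3.26)) / (0.0625 + 33) = (-107.7675)/33.0625 = -43107/13225 ≈ -3.2595.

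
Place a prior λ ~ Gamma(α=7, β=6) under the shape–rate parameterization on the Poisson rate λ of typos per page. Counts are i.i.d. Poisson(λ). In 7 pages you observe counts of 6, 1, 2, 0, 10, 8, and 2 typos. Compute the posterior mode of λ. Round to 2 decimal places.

λ̂_MAP = 2.69

Σxᵢ = 6+1+2+0+10+8+2 = 29, with n = 7.
Posterior ∝ λ^6e^(−6λ) · λ^29e^(−7λ) = λ^35e^(−13λ), i.e. Gamma(shape=36, rate=13).
The mode of a Gamma(a, b) with a ≥ 1 (shape–rate) is (a−1)/b = 35/13 ≈ 2.69.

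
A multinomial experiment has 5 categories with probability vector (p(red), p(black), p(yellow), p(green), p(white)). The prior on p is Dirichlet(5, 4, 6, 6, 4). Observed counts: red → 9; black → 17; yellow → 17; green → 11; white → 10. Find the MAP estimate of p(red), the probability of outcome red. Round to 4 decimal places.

MAP estimate of p(red) = 0.1548

The posterior is Dirichlet(αᵢ + nᵢ) = Dirichlet(14, 21, 23, 17, 14).
For a Dirichlet(a₁,…,a_K) with all aᵢ > 1, the mode has j-th component (aⱼ − 1)/(Σaᵢ − K).
Here Σaᵢ = 89 and K = 5, so p(red) = (14 − 1)/(89 − 5) = 13/84 ≈ 0.1548.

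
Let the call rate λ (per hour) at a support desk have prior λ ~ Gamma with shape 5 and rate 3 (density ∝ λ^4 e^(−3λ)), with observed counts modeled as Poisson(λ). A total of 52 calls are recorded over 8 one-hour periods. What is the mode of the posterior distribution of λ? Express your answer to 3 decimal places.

Σxᵢ = 52, n = 8.
Posterior ∝ λ^4e^(−3λ) · λ^52e^(−8λ) = λ^56e^(−11λ), i.e. Gamma(shape=57, rate=11).
The mode of a Gamma(a, b) with a ≥ 1 (shape–rate) is (a−1)/b = 56/11 ≈ 5.091.

λ̂_MAP = 5.091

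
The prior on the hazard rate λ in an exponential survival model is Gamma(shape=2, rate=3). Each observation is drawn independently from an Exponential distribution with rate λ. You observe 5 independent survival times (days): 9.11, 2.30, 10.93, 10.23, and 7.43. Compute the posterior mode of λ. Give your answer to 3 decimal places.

λ̂_MAP = 0.140

The Exponential(rate=λ) likelihood is ∝ λ^n e^(−λΣtᵢ). Here n = 5 and Σtᵢ = 9.11 + 2.30 + 10.93 + 10.23 + 7.43 = 40.
Posterior ∝ λe^(−3λ) · λ^5e^(−40λ) = λ^6e^(−43λ), i.e. Gamma(7, 43).
Mode = (a−1)/b = 6/43 ≈ 0.140.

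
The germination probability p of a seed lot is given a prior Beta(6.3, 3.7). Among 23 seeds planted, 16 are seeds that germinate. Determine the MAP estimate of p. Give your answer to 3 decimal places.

p̂_MAP = 0.687

Prior: Beta(6.3, 3.7).
Data: 16 successes in 23 trials. The binomial likelihood contributes p^16(1−p)^7, so the posterior is Beta(6.3+16, 3.7+7) = Beta(22.3, 10.7).
For Beta(a, b) with a, b > 1 the mode is (a−1)/(a+b−2) = 21.3/31 ≈ 0.687.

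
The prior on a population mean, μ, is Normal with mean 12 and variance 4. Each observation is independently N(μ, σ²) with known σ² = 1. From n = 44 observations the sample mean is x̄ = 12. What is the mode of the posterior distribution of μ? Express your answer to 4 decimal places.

n = 44, x̄ = 12.
For a Normal prior and Normal likelihood with known variance, the posterior is Normal; its mode equals its mean, the precision-weighted average.
Prior precision 1/σ₀² = 1/4 = 0.25; data precision n/σ² = 44/1 = 44.
μ̂ = (0.25·12 + 44·12) / (0.25 + 44) = 531/44.25 = 12.0000.

μ̂_MAP = 12.0000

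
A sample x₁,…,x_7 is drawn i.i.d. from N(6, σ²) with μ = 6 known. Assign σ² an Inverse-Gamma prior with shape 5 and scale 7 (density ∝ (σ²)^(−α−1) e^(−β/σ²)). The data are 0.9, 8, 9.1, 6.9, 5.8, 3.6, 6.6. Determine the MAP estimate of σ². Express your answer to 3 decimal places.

σ̂²_MAP = 3.189

Sum of squared deviations about the known mean: SS = (0.9−6)² + (8−6)² + (9.1−6)² + (6.9−6)² + (5.8−6)² + (3.6−6)² + (6.6−6)² = 46.59.
The Normal likelihood contributes (σ²)^(−n/2) exp(−SS/(2σ²)), so the posterior is Inverse-Gamma(α + n/2, β + SS/2) = Inverse-Gamma(8.5, 30.295).
The mode of Inverse-Gamma(a, b) is b/(a+1) = 30.295/9.5 ≈ 3.189.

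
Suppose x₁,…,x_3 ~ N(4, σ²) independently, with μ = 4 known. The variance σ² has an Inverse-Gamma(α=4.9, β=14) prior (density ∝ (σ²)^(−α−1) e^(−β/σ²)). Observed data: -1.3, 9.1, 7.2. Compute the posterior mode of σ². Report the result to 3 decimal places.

Sum of squared deviations about the known mean: SS = (-1.3−4)² + (9.1−4)² + (7.2−4)² = 64.34.
The Normal likelihood contributes (σ²)^(−n/2) exp(−SS/(2σ²)), so the posterior is Inverse-Gamma(α + n/2, β + SS/2) = Inverse-Gamma(6.4, 46.17).
The mode of Inverse-Gamma(a, b) is b/(a+1) = 46.17/7.4 ≈ 6.239.

σ̂²_MAP = 6.239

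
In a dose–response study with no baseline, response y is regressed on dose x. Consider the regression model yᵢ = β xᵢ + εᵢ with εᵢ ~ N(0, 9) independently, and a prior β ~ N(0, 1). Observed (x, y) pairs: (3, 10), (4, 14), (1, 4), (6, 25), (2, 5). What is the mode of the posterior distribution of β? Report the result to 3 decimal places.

log p(β | y) = −Σ(yᵢ − βxᵢ)²/(2·9) − β²/(2·1) + const.
Setting the derivative to zero: Σxᵢ(yᵢ − βxᵢ)/9 − β/1 = 0, so β = Σxᵢyᵢ / (Σxᵢ² + σ²/τ²).
Σxᵢyᵢ = 3·10 + 4·14 + 1·4 + 6·25 + 2·5 = 250; Σxᵢ² = 66; σ²/τ² = 9.
β̂_MAP = 250 / (66 + 9) = 250/75 ≈ 3.333.

β̂_MAP = 3.333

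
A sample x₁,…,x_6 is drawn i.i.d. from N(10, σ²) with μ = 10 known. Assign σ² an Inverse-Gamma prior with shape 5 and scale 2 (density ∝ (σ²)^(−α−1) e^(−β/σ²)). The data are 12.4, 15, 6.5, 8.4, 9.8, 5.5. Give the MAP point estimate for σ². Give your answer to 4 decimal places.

Sum of squared deviations about the known mean: SS = (12.4−10)² + (15−10)² + (6.5−10)² + (8.4−10)² + (9.8−10)² + (5.5−10)² = 65.86.
The Normal likelihood contributes (σ²)^(−n/2) exp(−SS/(2σ²)), so the posterior is Inverse-Gamma(α + n/2, β + SS/2) = Inverse-Gamma(8, 34.93).
The mode of Inverse-Gamma(a, b) is b/(a+1) = 34.93/9 ≈ 3.8811.

σ̂²_MAP = 3.8811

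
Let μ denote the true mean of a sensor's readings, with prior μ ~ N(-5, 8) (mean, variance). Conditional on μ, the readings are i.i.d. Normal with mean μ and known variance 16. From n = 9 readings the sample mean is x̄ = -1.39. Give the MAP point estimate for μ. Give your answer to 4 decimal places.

n = 9, x̄ = -1.39.
For a Normal prior and Normal likelihood with known variance, the posterior is Normal; its mode equals its mean, the precision-weighted average.
Prior precision 1/σ₀² = 1/8 = 0.125; data precision n/σ² = 9/16 = 0.5625.
μ̂ = (0.125·(-5) + 0.5625·(-1.39)) / (0.125 + 0.5625) = (-1.406875)/0.6875 = -2251/1100 ≈ -2.0464.

μ̂_MAP = -2.0464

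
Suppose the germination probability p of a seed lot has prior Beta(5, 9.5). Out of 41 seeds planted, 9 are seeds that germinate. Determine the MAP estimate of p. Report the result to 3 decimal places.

p̂_MAP = 0.243

Prior: Beta(5, 9.5).
Data: 9 successes in 41 trials. The binomial likelihood contributes p^9(1−p)^32, so the posterior is Beta(5+9, 9.5+32) = Beta(14, 41.5).
For Beta(a, b) with a, b > 1 the mode is (a−1)/(a+b−2) = 13/53.5 ≈ 0.243.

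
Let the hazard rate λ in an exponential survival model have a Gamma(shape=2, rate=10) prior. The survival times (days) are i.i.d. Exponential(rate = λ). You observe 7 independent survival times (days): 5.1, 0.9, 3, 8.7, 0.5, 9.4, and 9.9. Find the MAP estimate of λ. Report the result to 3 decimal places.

λ̂_MAP = 0.168

The Exponential(rate=λ) likelihood is ∝ λ^n e^(−λΣtᵢ). Here n = 7 and Σtᵢ = 5.1 + 0.9 + 3 + 8.7 + 0.5 + 9.4 + 9.9 = 37.5.
Posterior ∝ λe^(−10λ) · λ^7e^(−37.5λ) = λ^8e^(−47.5λ), i.e. Gamma(9, 47.5).
Mode = (a−1)/b = 8/47.5 ≈ 0.168.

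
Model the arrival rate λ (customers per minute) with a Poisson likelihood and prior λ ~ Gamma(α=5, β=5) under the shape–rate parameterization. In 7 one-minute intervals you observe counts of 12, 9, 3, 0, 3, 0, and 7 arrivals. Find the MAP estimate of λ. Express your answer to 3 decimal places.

Σxᵢ = 12+9+3+0+3+0+7 = 34, with n = 7.
Posterior ∝ λ^4e^(−5λ) · λ^34e^(−7λ) = λ^38e^(−12λ), i.e. Gamma(shape=39, rate=12).
The mode of a Gamma(a, b) with a ≥ 1 (shape–rate) is (a−1)/b = 38/12 ≈ 3.167.

λ̂_MAP = 3.167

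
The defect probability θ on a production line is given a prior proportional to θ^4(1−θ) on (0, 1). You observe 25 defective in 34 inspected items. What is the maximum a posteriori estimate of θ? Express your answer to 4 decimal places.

The prior density ∝ θ^4(1−θ)^1 is the kernel of Beta(5, 2).
Data: 25 successes in 34 trials. The binomial likelihood contributes θ^25(1−θ)^9, so the posterior is Beta(5+25, 2+9) = Beta(30, 11).
For Beta(a, b) with a, b > 1 the mode is (a−1)/(a+b−2) = 29/39 ≈ 0.7436.

θ̂_MAP = 0.7436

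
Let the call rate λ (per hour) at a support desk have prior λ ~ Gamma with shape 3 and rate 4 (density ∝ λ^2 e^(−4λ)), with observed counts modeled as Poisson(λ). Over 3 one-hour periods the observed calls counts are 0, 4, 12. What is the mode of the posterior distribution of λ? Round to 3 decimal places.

λ̂_MAP = 2.571

Σxᵢ = 0+4+12 = 16, with n = 3.
Posterior ∝ λ^2e^(−4λ) · λ^16e^(−3λ) = λ^18e^(−7λ), i.e. Gamma(shape=19, rate=7).
The mode of a Gamma(a, b) with a ≥ 1 (shape–rate) is (a−1)/b = 18/7 ≈ 2.571.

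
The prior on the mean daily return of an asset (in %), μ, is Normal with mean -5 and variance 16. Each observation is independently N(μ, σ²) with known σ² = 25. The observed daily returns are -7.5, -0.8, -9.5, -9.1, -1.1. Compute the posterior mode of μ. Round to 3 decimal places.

n = 5; x̄ = ((-7.5) + (-0.8) + (-9.5) + (-9.1) + (-1.1))/5 = -28/5 = -5.6.
For a Normal prior and Normal likelihood with known variance, the posterior is Normal; its mode equals its mean, the precision-weighted average.
Prior precision 1/σ₀² = 1/16 = 0.0625; data precision n/σ² = 5/25 = 0.2.
μ̂ = (0.0625·(-5) + 0.2·(-5.6)) / (0.0625 + 0.2) = (-1.4325)/0.2625 = -191/35 ≈ -5.457.

μ̂_MAP = -5.457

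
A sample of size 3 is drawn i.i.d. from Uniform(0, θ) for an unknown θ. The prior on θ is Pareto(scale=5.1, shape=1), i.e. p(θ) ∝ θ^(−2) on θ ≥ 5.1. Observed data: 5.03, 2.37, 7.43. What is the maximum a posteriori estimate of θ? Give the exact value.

The Uniform(0, θ) likelihood is θ^(−n) for θ ≥ max(xᵢ), zero otherwise. Here max(xᵢ) = 7.43.
Posterior ∝ θ^(−2) · θ^(−3) = θ^(−5) on θ ≥ max(5.1, 7.43) = 7.43.
This density is strictly decreasing in θ, so the posterior mode lies at the lower boundary of the support.

θ̂_MAP = 7.43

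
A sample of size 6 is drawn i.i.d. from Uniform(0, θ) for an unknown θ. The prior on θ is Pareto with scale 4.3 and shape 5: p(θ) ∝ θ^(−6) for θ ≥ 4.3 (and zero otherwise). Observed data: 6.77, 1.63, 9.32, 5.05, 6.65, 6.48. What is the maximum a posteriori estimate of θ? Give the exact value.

The Uniform(0, θ) likelihood is θ^(−n) for θ ≥ max(xᵢ), zero otherwise. Here max(xᵢ) = 9.32.
Posterior ∝ θ^(−6) · θ^(−6) = θ^(−12) on θ ≥ max(4.3, 9.32) = 9.32.
This density is strictly decreasing in θ, so the posterior mode lies at the lower boundary of the support.

θ̂_MAP = 9.32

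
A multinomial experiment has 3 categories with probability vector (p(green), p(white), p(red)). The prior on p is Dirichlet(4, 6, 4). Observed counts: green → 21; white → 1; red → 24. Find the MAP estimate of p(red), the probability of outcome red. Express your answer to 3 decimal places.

The posterior is Dirichlet(αᵢ + nᵢ) = Dirichlet(25, 7, 28).
For a Dirichlet(a₁,…,a_K) with all aᵢ > 1, the mode has j-th component (aⱼ − 1)/(Σaᵢ − K).
Here Σaᵢ = 60 and K = 3, so p(red) = (28 − 1)/(60 − 3) = 27/57 ≈ 0.474.

MAP estimate of p(red) = 0.474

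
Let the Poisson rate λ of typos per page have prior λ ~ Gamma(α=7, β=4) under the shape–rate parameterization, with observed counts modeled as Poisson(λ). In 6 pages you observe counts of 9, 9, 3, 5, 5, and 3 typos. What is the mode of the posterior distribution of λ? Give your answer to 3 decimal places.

Σxᵢ = 9+9+3+5+5+3 = 34, with n = 6.
Posterior ∝ λ^6e^(−4λ) · λ^34e^(−6λ) = λ^40e^(−10λ), i.e. Gamma(shape=41, rate=10).
The mode of a Gamma(a, b) with a ≥ 1 (shape–rate) is (a−1)/b = 40/10 ≈ 4.000.

λ̂_MAP = 4.000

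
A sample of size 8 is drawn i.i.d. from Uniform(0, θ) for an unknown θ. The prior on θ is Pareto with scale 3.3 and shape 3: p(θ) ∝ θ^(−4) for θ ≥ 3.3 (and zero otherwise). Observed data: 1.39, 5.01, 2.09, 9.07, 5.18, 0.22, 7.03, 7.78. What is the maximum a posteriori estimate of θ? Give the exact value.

θ̂_MAP = 9.07

The Uniform(0, θ) likelihood is θ^(−n) for θ ≥ max(xᵢ), zero otherwise. Here max(xᵢ) = 9.07.
Posterior ∝ θ^(−4) · θ^(−8) = θ^(−12) on θ ≥ max(3.3, 9.07) = 9.07.
This density is strictly decreasing in θ, so the posterior mode lies at the lower boundary of the support.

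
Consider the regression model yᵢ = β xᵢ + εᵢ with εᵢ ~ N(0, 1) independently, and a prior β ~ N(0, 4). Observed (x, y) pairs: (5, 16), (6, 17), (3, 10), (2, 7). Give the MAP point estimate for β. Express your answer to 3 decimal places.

β̂_MAP = 3.044

log p(β | y) = −Σ(yᵢ − βxᵢ)²/(2·1) − β²/(2·4) + const.
Setting the derivative to zero: Σxᵢ(yᵢ − βxᵢ)/1 − β/4 = 0, so β = Σxᵢyᵢ / (Σxᵢ² + σ²/τ²).
Σxᵢyᵢ = 5·16 + 6·17 + 3·10 + 2·7 = 226; Σxᵢ² = 74; σ²/τ² = 0.25.
β̂_MAP = 226 / (74 + 0.25) = 226/74.25 ≈ 3.044.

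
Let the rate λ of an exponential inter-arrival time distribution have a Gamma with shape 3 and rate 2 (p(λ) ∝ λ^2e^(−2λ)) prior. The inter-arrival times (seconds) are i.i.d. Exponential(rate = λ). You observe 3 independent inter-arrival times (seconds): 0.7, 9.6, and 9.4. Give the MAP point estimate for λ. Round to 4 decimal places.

The Exponential(rate=λ) likelihood is ∝ λ^n e^(−λΣtᵢ). Here n = 3 and Σtᵢ = 0.7 + 9.6 + 9.4 = 19.7.
Posterior ∝ λ^2e^(−2λ) · λ^3e^(−19.7λ) = λ^5e^(−21.7λ), i.e. Gamma(6, 21.7).
Mode = (a−1)/b = 5/21.7 ≈ 0.2304.

λ̂_MAP = 0.2304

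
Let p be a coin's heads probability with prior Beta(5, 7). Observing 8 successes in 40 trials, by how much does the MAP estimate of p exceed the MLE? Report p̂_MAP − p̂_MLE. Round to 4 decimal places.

MAP − MLE = 0.0400

Posterior is Beta(13, 39); MAP = (13−1)/(52−2) = 12/50 ≈ 0.24000.
MLE ignores the prior: p̂_MLE = k/n = 8/40 ≈ 0.20000.
Difference = 12/50 − 8/40 = 1/25 ≈ 0.0400.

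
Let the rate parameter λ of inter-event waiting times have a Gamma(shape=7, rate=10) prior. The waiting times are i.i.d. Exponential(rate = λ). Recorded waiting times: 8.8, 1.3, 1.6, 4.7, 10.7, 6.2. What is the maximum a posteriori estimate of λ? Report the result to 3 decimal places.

The Exponential(rate=λ) likelihood is ∝ λ^n e^(−λΣtᵢ). Here n = 6 and Σtᵢ = 8.8 + 1.3 + 1.6 + 4.7 + 10.7 + 6.2 = 33.3.
Posterior ∝ λ^6e^(−10λ) · λ^6e^(−33.3λ) = λ^12e^(−43.3λ), i.e. Gamma(13, 43.3).
Mode = (a−1)/b = 12/43.3 ≈ 0.277.

λ̂_MAP = 0.277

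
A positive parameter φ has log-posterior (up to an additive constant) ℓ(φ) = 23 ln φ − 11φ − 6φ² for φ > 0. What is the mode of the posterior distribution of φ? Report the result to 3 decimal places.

ℓ'(φ) = 23/φ − 11 − 12φ. Setting this to zero and multiplying by φ: 12φ² + 11φ − 23 = 0.
φ = (−11 + √(11² + 4·12·23)) / (2·12) = (−11 + √1225) / 24 = (−11 + 35)/24 = 1.
ℓ''(φ) = −23/φ² − 12 < 0, confirming a maximum.

φ̂_MAP = 1.000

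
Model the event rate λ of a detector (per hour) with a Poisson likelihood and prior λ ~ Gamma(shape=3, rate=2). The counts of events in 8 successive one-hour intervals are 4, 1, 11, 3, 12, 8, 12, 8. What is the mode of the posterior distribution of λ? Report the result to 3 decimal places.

Σxᵢ = 4+1+11+3+12+8+12+8 = 59, with n = 8.
Posterior ∝ λ^2e^(−2λ) · λ^59e^(−8λ) = λ^61e^(−10λ), i.e. Gamma(shape=62, rate=10).
The mode of a Gamma(a, b) with a ≥ 1 (shape–rate) is (a−1)/b = 61/10 ≈ 6.100.

λ̂_MAP = 6.100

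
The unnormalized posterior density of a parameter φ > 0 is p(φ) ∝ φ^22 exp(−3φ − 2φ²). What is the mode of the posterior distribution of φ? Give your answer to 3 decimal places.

φ̂_MAP = 2.000

ℓ'(φ) = 22/φ − 3 − 4φ. Setting this to zero and multiplying by φ: 4φ² + 3φ − 22 = 0.
φ = (−3 + √(3² + 4·4·22)) / (2·4) = (−3 + √361) / 8 = (−3 + 19)/8 = 2.
ℓ''(φ) = −22/φ² − 4 < 0, confirming a maximum.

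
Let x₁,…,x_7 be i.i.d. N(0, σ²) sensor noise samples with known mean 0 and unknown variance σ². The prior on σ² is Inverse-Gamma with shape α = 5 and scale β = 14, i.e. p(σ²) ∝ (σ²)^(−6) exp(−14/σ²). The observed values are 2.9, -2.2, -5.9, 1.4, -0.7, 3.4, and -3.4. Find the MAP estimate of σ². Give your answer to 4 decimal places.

Sum of squared deviations about the known mean: SS = (2.9−0)² + (-2.2−0)² + (-5.9−0)² + (1.4−0)² + (-0.7−0)² + (3.4−0)² + (-3.4−0)² = 73.63.
The Normal likelihood contributes (σ²)^(−n/2) exp(−SS/(2σ²)), so the posterior is Inverse-Gamma(α + n/2, β + SS/2) = Inverse-Gamma(8.5, 50.815).
The mode of Inverse-Gamma(a, b) is b/(a+1) = 50.815/9.5 ≈ 5.3489.

σ̂²_MAP = 5.3489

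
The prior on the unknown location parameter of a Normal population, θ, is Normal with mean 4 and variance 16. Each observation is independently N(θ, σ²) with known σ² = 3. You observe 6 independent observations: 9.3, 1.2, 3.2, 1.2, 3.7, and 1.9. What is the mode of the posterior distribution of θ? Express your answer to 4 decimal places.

n = 6; x̄ = (9.3 + 1.2 + 3.2 + 1.2 + 3.7 + 1.9)/6 = 20.5/6 = 41/12 ≈ 3.4167.
For a Normal prior and Normal likelihood with known variance, the posterior is Normal; its mode equals its mean, the precision-weighted average.
Prior precision 1/σ₀² = 1/16 = 0.0625; data precision n/σ² = 6/3 = 2.
θ̂ = (0.0625·4 + 2·(41/12)) / (0.0625 + 2) = (85/12)/2.0625 = 340/99 ≈ 3.4343.

θ̂_MAP = 3.4343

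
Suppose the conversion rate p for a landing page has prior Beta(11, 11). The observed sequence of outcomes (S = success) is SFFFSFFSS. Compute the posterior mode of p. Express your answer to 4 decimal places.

Prior: Beta(11, 11).
Data: 4 successes in 9 trials (from the sequence). The binomial likelihood contributes p^4(1−p)^5, so the posterior is Beta(11+4, 11+5) = Beta(15, 16).
For Beta(a, b) with a, b > 1 the mode is (a−1)/(a+b−2) = 14/29 ≈ 0.4828.

p̂_MAP = 0.4828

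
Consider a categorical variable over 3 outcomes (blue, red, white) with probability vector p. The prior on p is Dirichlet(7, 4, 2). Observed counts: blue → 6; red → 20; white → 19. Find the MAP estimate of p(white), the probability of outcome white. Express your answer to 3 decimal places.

MAP estimate of p(white) = 0.364

The posterior is Dirichlet(αᵢ + nᵢ) = Dirichlet(13, 24, 21).
For a Dirichlet(a₁,…,a_K) with all aᵢ > 1, the mode has j-th component (aⱼ − 1)/(Σaᵢ − K).
Here Σaᵢ = 58 and K = 3, so p(white) = (21 − 1)/(58 − 3) = 20/55 ≈ 0.364.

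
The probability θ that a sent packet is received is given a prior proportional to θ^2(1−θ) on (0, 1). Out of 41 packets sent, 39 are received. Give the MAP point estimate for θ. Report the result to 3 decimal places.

The prior density ∝ θ^2(1−θ)^1 is the kernel of Beta(3, 2).
Data: 39 successes in 41 trials. The binomial likelihood contributes θ^39(1−θ)^2, so the posterior is Beta(3+39, 2+2) = Beta(42, 4).
For Beta(a, b) with a, b > 1 the mode is (a−1)/(a+b−2) = 41/44 ≈ 0.932.

θ̂_MAP = 0.932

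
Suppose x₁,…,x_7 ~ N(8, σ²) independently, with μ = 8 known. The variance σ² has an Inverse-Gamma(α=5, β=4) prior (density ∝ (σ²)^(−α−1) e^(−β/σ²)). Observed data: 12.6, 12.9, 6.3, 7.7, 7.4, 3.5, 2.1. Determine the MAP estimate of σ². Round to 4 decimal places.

σ̂²_MAP = 5.8721

Sum of squared deviations about the known mean: SS = (12.6−8)² + (12.9−8)² + (6.3−8)² + (7.7−8)² + (7.4−8)² + (3.5−8)² + (2.1−8)² = 103.57.
The Normal likelihood contributes (σ²)^(−n/2) exp(−SS/(2σ²)), so the posterior is Inverse-Gamma(α + n/2, β + SS/2) = Inverse-Gamma(8.5, 55.785).
The mode of Inverse-Gamma(a, b) is b/(a+1) = 55.785/9.5 ≈ 5.8721.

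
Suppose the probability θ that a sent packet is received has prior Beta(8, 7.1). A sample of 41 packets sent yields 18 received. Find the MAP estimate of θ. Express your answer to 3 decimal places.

Prior: Beta(8, 7.1).
Data: 18 successes in 41 trials. The binomial likelihood contributes θ^18(1−θ)^23, so the posterior is Beta(8+18, 7.1+23) = Beta(26, 30.1).
For Beta(a, b) with a, b > 1 the mode is (a−1)/(a+b−2) = 25/54.1 ≈ 0.462.

θ̂_MAP = 0.462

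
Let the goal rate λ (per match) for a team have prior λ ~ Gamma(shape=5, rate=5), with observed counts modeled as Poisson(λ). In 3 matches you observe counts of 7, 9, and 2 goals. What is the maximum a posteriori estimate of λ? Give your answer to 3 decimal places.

λ̂_MAP = 2.750

Σxᵢ = 7+9+2 = 18, with n = 3.
Posterior ∝ λ^4e^(−5λ) · λ^18e^(−3λ) = λ^22e^(−8λ), i.e. Gamma(shape=23, rate=8).
The mode of a Gamma(a, b) with a ≥ 1 (shape–rate) is (a−1)/b = 22/8 ≈ 2.750.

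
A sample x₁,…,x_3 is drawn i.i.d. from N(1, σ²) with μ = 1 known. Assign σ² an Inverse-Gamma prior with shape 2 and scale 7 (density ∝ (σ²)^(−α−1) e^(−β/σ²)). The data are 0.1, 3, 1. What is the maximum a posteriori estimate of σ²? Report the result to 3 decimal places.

σ̂²_MAP = 2.090

Sum of squared deviations about the known mean: SS = (0.1−1)² + (3−1)² + (1−1)² = 4.81.
The Normal likelihood contributes (σ²)^(−n/2) exp(−SS/(2σ²)), so the posterior is Inverse-Gamma(α + n/2, β + SS/2) = Inverse-Gamma(3.5, 9.405).
The mode of Inverse-Gamma(a, b) is b/(a+1) = 9.405/4.5 ≈ 2.090.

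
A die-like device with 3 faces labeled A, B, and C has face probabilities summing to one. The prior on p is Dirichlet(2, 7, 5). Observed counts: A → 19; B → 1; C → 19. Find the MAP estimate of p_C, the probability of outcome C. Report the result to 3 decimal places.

The posterior is Dirichlet(αᵢ + nᵢ) = Dirichlet(21, 8, 24).
For a Dirichlet(a₁,…,a_K) with all aᵢ > 1, the mode has j-th component (aⱼ − 1)/(Σaᵢ − K).
Here Σaᵢ = 53 and K = 3, so p_C = (24 − 1)/(53 − 3) = 23/50 ≈ 0.460.

MAP estimate of p_C = 0.460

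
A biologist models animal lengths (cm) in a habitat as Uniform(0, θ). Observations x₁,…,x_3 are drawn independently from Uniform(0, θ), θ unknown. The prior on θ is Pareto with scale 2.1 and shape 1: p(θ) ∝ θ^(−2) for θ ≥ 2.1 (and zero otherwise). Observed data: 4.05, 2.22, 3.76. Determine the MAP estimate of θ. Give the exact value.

θ̂_MAP = 4.05

The Uniform(0, θ) likelihood is θ^(−n) for θ ≥ max(xᵢ), zero otherwise. Here max(xᵢ) = 4.05.
Posterior ∝ θ^(−2) · θ^(−3) = θ^(−5) on θ ≥ max(2.1, 4.05) = 4.05.
This density is strictly decreasing in θ, so the posterior mode lies at the lower boundary of the support.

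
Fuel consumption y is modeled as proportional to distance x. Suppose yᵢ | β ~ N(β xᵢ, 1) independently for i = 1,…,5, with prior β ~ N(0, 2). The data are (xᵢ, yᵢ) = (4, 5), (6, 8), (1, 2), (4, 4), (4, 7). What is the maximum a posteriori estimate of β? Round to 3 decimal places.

log p(β | y) = −Σ(yᵢ − βxᵢ)²/(2·1) − β²/(2·2) + const.
Setting the derivative to zero: Σxᵢ(yᵢ − βxᵢ)/1 − β/2 = 0, so β = Σxᵢyᵢ / (Σxᵢ² + σ²/τ²).
Σxᵢyᵢ = 4·5 + 6·8 + 1·2 + 4·4 + 4·7 = 114; Σxᵢ² = 85; σ²/τ² = 0.5.
β̂_MAP = 114 / (85 + 0.5) = 114/85.5 ≈ 1.333.

β̂_MAP = 1.333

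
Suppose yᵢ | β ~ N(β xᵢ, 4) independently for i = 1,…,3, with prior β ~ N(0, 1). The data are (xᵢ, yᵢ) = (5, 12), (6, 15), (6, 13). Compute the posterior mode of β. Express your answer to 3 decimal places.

β̂_MAP = 2.257

log p(β | y) = −Σ(yᵢ − βxᵢ)²/(2·4) − β²/(2·1) + const.
Setting the derivative to zero: Σxᵢ(yᵢ − βxᵢ)/4 − β/1 = 0, so β = Σxᵢyᵢ / (Σxᵢ² + σ²/τ²).
Σxᵢyᵢ = 5·12 + 6·15 + 6·13 = 228; Σxᵢ² = 97; σ²/τ² = 4.
β̂_MAP = 228 / (97 + 4) = 228/101 ≈ 2.257.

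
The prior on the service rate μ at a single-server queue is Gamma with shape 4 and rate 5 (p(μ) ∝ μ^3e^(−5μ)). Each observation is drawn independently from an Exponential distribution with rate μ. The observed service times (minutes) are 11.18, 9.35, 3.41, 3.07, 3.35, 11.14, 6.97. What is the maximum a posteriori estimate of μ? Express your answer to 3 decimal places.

The Exponential(rate=μ) likelihood is ∝ μ^n e^(−μΣtᵢ). Here n = 7 and Σtᵢ = 11.18 + 9.35 + 3.41 + 3.07 + 3.35 + 11.14 + 6.97 = 48.47.
Posterior ∝ μ^3e^(−5μ) · μ^7e^(−48.47μ) = μ^10e^(−53.47μ), i.e. Gamma(11, 53.47).
Mode = (a−1)/b = 10/53.47 ≈ 0.187.

μ̂_MAP = 0.187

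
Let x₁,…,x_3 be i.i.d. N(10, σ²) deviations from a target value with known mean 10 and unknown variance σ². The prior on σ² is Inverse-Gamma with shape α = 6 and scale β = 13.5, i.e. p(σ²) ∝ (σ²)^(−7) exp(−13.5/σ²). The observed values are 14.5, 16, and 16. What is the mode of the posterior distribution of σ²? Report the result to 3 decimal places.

σ̂²_MAP = 7.015

Sum of squared deviations about the known mean: SS = (14.5−10)² + (16−10)² + (16−10)² = 92.25.
The Normal likelihood contributes (σ²)^(−n/2) exp(−SS/(2σ²)), so the posterior is Inverse-Gamma(α + n/2, β + SS/2) = Inverse-Gamma(7.5, 59.625).
The mode of Inverse-Gamma(a, b) is b/(a+1) = 59.625/8.5 ≈ 7.015.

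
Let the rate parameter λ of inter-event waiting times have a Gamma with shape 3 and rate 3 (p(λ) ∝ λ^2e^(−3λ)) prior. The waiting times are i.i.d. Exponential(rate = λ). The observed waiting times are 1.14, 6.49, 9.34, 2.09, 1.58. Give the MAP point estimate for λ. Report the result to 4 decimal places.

The Exponential(rate=λ) likelihood is ∝ λ^n e^(−λΣtᵢ). Here n = 5 and Σtᵢ = 1.14 + 6.49 + 9.34 + 2.09 + 1.58 = 20.64.
Posterior ∝ λ^2e^(−3λ) · λ^5e^(−20.64λ) = λ^7e^(−23.64λ), i.e. Gamma(8, 23.64).
Mode = (a−1)/b = 7/23.64 ≈ 0.2961.

λ̂_MAP = 0.2961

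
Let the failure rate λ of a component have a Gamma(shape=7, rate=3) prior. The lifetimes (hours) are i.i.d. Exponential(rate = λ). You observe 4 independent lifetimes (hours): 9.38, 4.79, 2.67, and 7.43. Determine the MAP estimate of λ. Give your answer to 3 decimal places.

The Exponential(rate=λ) likelihood is ∝ λ^n e^(−λΣtᵢ). Here n = 4 and Σtᵢ = 9.38 + 4.79 + 2.67 + 7.43 = 24.27.
Posterior ∝ λ^6e^(−3λ) · λ^4e^(−24.27λ) = λ^10e^(−27.27λ), i.e. Gamma(11, 27.27).
Mode = (a−1)/b = 10/27.27 ≈ 0.367.

λ̂_MAP = 0.367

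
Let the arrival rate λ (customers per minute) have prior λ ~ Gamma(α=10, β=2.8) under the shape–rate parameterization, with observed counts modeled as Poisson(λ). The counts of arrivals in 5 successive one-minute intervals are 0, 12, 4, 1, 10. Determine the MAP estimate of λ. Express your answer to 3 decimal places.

Σxᵢ = 0+12+4+1+10 = 27, with n = 5.
Posterior ∝ λ^9e^(−2.8λ) · λ^27e^(−5λ) = λ^36e^(−7.8λ), i.e. Gamma(shape=37, rate=7.8).
The mode of a Gamma(a, b) with a ≥ 1 (shape–rate) is (a−1)/b = 36/7.8 ≈ 4.615.

λ̂_MAP = 4.615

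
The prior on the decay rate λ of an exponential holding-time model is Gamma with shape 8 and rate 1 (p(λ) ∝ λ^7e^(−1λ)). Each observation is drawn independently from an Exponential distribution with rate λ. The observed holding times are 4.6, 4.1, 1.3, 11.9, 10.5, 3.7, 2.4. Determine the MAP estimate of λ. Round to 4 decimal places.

λ̂_MAP = 0.3544

The Exponential(rate=λ) likelihood is ∝ λ^n e^(−λΣtᵢ). Here n = 7 and Σtᵢ = 4.6 + 4.1 + 1.3 + 11.9 + 10.5 + 3.7 + 2.4 = 38.5.
Posterior ∝ λ^7e^(−1λ) · λ^7e^(−38.5λ) = λ^14e^(−39.5λ), i.e. Gamma(15, 39.5).
Mode = (a−1)/b = 14/39.5 ≈ 0.3544.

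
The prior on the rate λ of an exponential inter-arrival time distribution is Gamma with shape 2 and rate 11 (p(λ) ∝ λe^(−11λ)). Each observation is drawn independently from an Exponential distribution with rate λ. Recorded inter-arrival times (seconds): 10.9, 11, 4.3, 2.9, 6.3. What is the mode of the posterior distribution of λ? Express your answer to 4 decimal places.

λ̂_MAP = 0.1293

The Exponential(rate=λ) likelihood is ∝ λ^n e^(−λΣtᵢ). Here n = 5 and Σtᵢ = 10.9 + 11 + 4.3 + 2.9 + 6.3 = 35.4.
Posterior ∝ λe^(−11λ) · λ^5e^(−35.4λ) = λ^6e^(−46.4λ), i.e. Gamma(7, 46.4).
Mode = (a−1)/b = 6/46.4 ≈ 0.1293.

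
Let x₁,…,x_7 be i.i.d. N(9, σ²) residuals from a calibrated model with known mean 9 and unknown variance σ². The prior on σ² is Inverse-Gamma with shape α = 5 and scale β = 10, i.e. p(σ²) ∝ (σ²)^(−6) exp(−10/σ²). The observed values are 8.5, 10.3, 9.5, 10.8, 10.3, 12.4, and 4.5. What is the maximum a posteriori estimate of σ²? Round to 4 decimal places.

σ̂²_MAP = 3.1016

Sum of squared deviations about the known mean: SS = (8.5−9)² + (10.3−9)² + (9.5−9)² + (10.8−9)² + (10.3−9)² + (12.4−9)² + (4.5−9)² = 38.93.
The Normal likelihood contributes (σ²)^(−n/2) exp(−SS/(2σ²)), so the posterior is Inverse-Gamma(α + n/2, β + SS/2) = Inverse-Gamma(8.5, 29.465).
The mode of Inverse-Gamma(a, b) is b/(a+1) = 29.465/9.5 ≈ 3.1016.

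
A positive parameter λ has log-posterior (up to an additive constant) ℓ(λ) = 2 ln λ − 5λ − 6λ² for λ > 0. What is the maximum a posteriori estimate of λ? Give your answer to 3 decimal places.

λ̂_MAP = 0.250

ℓ'(λ) = 2/λ − 5 − 12λ. Setting this to zero and multiplying by λ: 12λ² + 5λ − 2 = 0.
λ = (−5 + √(5² + 4·12·2)) / (2·12) = (−5 + √121) / 24 = (−5 + 11)/24 = 1/4.
ℓ''(λ) = −2/λ² − 12 < 0, confirming a maximum.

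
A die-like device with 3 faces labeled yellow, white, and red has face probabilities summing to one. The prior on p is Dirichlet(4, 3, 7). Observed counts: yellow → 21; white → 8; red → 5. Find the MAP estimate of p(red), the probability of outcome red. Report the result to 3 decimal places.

The posterior is Dirichlet(αᵢ + nᵢ) = Dirichlet(25, 11, 12).
For a Dirichlet(a₁,…,a_K) with all aᵢ > 1, the mode has j-th component (aⱼ − 1)/(Σaᵢ − K).
Here Σaᵢ = 48 and K = 3, so p(red) = (12 − 1)/(48 − 3) = 11/45 ≈ 0.244.

MAP estimate of p(red) = 0.244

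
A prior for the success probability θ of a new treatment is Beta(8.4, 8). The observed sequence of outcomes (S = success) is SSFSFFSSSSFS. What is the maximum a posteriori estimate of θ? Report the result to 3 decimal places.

θ̂_MAP = 0.583

Prior: Beta(8.4, 8).
Data: 8 successes in 12 trials (from the sequence). The binomial likelihood contributes θ^8(1−θ)^4, so the posterior is Beta(8.4+8, 8+4) = Beta(16.4, 12).
For Beta(a, b) with a, b > 1 the mode is (a−1)/(a+b−2) = 15.4/26.4 ≈ 0.583.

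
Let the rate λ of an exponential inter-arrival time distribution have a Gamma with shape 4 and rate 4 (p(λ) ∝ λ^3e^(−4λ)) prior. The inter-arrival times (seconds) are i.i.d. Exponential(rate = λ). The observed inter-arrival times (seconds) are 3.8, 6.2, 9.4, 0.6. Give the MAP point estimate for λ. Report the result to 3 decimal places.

The Exponential(rate=λ) likelihood is ∝ λ^n e^(−λΣtᵢ). Here n = 4 and Σtᵢ = 3.8 + 6.2 + 9.4 + 0.6 = 20.
Posterior ∝ λ^3e^(−4λ) · λ^4e^(−20λ) = λ^7e^(−24λ), i.e. Gamma(8, 24).
Mode = (a−1)/b = 7/24 ≈ 0.292.

λ̂_MAP = 0.292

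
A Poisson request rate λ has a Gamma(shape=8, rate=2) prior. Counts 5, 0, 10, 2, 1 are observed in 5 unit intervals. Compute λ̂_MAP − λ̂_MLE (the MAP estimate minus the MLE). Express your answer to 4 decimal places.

Σxᵢ = 18. Posterior is Gamma(26, 7); MAP = (26−1)/7 = 25/7 ≈ 3.57143.
MLE = x̄ = 18/5 ≈ 3.60000.
Difference = 25/7 − 18/5 = -1/35 ≈ -0.0286.

MAP − MLE = -0.0286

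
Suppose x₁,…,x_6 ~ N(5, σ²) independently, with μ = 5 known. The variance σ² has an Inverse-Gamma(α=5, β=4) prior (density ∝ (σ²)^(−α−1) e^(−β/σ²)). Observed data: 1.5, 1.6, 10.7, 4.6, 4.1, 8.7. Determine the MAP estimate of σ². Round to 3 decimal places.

Sum of squared deviations about the known mean: SS = (1.5−5)² + (1.6−5)² + (10.7−5)² + (4.6−5)² + (4.1−5)² + (8.7−5)² = 70.96.
The Normal likelihood contributes (σ²)^(−n/2) exp(−SS/(2σ²)), so the posterior is Inverse-Gamma(α + n/2, β + SS/2) = Inverse-Gamma(8, 39.48).
The mode of Inverse-Gamma(a, b) is b/(a+1) = 39.48/9 ≈ 4.387.

σ̂²_MAP = 4.387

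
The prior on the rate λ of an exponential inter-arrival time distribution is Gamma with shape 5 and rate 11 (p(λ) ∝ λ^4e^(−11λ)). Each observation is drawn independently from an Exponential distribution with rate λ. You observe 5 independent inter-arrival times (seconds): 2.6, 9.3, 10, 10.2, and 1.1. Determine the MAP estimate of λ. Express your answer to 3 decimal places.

λ̂_MAP = 0.204

The Exponential(rate=λ) likelihood is ∝ λ^n e^(−λΣtᵢ). Here n = 5 and Σtᵢ = 2.6 + 9.3 + 10 + 10.2 + 1.1 = 33.2.
Posterior ∝ λ^4e^(−11λ) · λ^5e^(−33.2λ) = λ^9e^(−44.2λ), i.e. Gamma(10, 44.2).
Mode = (a−1)/b = 9/44.2 ≈ 0.204.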